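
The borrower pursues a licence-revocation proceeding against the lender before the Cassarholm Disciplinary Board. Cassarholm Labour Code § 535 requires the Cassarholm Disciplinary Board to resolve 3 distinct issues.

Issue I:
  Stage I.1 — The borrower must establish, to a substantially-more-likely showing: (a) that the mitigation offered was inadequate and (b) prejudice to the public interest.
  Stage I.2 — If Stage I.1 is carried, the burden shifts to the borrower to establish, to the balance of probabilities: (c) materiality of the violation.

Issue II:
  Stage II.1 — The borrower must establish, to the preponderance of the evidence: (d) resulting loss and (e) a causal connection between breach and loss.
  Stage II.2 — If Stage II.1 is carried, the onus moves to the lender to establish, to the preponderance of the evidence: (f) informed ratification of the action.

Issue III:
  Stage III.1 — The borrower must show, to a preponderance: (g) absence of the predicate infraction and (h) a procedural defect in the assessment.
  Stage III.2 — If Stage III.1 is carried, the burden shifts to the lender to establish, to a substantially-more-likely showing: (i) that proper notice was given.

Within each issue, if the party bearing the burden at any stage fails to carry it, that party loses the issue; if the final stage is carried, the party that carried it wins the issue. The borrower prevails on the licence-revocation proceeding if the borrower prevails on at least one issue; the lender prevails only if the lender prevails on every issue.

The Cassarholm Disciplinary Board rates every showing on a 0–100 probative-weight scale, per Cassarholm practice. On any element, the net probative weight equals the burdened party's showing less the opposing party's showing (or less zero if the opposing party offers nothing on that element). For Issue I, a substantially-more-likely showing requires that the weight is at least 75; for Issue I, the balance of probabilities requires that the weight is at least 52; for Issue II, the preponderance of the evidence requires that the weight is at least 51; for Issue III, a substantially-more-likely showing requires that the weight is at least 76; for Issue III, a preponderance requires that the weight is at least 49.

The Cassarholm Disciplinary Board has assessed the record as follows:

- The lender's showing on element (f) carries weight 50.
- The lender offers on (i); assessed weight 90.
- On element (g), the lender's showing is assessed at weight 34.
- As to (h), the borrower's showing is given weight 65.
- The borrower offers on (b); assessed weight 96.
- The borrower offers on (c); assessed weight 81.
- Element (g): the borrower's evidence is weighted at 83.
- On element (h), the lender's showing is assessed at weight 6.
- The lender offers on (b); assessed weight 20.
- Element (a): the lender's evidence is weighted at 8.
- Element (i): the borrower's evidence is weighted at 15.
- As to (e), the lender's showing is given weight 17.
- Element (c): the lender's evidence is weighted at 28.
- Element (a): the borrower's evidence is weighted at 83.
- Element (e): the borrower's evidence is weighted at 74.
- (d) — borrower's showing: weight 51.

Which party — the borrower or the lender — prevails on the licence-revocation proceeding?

— Issue I —
At Stage I.1 the borrower must meet a substantially-more-likely showing (weight is at least 75): on (a) the weight is 83 less the opposing 8 gives net 75, ≥ 75, so (a) meets the standard; on (b) the weight is 96 less the opposing 20 gives net 76, which does reach 75, so (b) meets the standard.
  Stage I.1 is satisfied; the borrower continues to bear the burden.
At Stage I.2 the borrower must meet the balance of probabilities (weight is at least 52): on (c) the weight is 81 less the opposing 28 gives net 53, which does reach 52, so (c) meets the standard.
  Stage I.2 carried; the final stage is satisfied.
All stages carried — the borrower prevails on this issue.
— Issue II —
Stage II.1 — burden on borrower; standard: the preponderance of the evidence (weight is at least 51).
    (d): 51 ≥ 51 [met]
    (e): 74 − 17 = 57 ≥ 51 [met]
  All elements met. The burden passes to the lender.
Stage II.2 — burden on lender; standard: the preponderance of the evidence (weight is at least 51).
    (f): 50 < 51 [not met]
  The lender does not carry Stage II.2.
So the borrower prevails on this issue.
— Issue III —
At Stage III.1 the borrower must meet a preponderance (weight is at least 49): on (g) the weight is 83 less the opposing 34 gives net 49, ≥ 49, so (g) meets the standard; on (h) the weight is 65 less the opposing 6 gives net 59, ≥ 49, so (h) meets the standard.
  The borrower carries Stage III.1; the lender now bears the burden.
At Stage III.2 the lender must meet a substantially-more-likely showing (weight is at least 76): on (i) the weight is 90 less the opposing 15 gives net 75, which does not reach 76, so (i) does not meet the standard.
  Not every element is met, so the lender fails to carry Stage III.2.
The borrower prevails on this issue.
Per-issue: Issue I → borrower; Issue II → borrower; Issue III → borrower. The borrower must prevail on at least one issue; overall, the borrower prevails.

borrower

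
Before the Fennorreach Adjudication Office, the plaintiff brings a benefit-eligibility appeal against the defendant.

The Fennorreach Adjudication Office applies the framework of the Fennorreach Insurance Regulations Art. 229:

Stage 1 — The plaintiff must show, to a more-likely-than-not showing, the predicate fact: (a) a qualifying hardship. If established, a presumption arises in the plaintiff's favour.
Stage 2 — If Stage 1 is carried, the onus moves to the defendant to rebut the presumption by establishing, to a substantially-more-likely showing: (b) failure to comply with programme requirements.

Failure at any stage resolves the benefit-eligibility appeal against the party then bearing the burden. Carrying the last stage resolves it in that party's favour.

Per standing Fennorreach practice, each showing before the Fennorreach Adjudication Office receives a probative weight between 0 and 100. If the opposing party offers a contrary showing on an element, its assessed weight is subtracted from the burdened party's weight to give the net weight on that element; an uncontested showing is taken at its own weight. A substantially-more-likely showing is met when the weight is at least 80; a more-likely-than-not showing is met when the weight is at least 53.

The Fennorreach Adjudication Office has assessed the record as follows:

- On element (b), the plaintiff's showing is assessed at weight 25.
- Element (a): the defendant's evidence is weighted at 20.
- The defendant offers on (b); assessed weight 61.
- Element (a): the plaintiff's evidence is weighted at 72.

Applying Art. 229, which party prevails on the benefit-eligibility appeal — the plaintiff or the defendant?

Stage 1 (plaintiff, a more-likely-than-not showing, weight is at least 53): (a) net 72−20=52 < 53 — fails.
  The plaintiff does not carry Stage 1.
So the defendant prevails.

defendant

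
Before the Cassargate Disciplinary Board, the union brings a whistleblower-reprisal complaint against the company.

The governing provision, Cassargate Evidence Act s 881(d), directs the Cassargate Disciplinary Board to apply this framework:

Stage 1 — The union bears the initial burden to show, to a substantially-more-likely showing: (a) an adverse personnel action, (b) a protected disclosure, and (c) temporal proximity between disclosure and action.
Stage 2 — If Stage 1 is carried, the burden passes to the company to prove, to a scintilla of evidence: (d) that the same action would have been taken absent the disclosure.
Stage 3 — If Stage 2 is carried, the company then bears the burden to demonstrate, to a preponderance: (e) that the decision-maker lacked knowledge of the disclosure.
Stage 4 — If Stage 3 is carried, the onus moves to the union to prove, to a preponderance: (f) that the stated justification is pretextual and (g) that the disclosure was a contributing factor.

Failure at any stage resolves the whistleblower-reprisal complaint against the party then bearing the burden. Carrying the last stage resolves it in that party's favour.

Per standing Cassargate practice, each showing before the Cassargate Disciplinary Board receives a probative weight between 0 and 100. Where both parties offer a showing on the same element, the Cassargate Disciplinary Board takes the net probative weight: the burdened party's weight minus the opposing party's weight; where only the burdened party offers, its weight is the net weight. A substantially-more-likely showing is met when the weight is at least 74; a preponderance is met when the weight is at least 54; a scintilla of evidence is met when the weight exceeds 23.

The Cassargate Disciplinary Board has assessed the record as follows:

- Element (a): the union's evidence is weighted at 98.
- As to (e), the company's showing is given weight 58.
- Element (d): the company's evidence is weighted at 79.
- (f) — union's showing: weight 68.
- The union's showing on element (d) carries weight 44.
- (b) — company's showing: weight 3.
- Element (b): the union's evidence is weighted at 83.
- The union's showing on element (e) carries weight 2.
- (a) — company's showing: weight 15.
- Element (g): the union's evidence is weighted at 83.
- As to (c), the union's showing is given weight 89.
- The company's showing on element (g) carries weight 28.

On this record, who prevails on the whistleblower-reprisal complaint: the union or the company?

At Stage 1 the union must meet a substantially-more-likely showing (weight is at least 74): on (a) the weight is 98 less the opposing 15 gives net 83, which does reach 74, so (a) meets the standard; on (b) the weight is 83 less the opposing 3 gives net 80, which does reach 74, so (b) meets the standard; on (c) the weight is 89, ≥ 74, so (c) meets the standard.
  The union carries Stage 1; the company now bears the burden.
At Stage 2 the company must meet a scintilla of evidence (weight exceeds 23): on (d) the weight is 79 less the opposing 44 gives net 35, which does exceed 23, so (d) meets the standard.
  All elements met. The company retains the burden for Stage 3.
At Stage 3 the company must meet a preponderance (weight is at least 54): on (e) the weight is 58 less the opposing 2 gives net 56, ≥ 54, so (e) meets the standard.
  All elements met. The burden passes to the union.
At Stage 4 the union must meet a preponderance (weight is at least 54): on (f) the weight is 68, ≥ 54, so (f) meets the standard; on (g) the weight is 83 less the opposing 28 gives net 55, ≥ 54, so (g) meets the standard.
  The union carries the last stage.
Every stage carried; the union prevails.

union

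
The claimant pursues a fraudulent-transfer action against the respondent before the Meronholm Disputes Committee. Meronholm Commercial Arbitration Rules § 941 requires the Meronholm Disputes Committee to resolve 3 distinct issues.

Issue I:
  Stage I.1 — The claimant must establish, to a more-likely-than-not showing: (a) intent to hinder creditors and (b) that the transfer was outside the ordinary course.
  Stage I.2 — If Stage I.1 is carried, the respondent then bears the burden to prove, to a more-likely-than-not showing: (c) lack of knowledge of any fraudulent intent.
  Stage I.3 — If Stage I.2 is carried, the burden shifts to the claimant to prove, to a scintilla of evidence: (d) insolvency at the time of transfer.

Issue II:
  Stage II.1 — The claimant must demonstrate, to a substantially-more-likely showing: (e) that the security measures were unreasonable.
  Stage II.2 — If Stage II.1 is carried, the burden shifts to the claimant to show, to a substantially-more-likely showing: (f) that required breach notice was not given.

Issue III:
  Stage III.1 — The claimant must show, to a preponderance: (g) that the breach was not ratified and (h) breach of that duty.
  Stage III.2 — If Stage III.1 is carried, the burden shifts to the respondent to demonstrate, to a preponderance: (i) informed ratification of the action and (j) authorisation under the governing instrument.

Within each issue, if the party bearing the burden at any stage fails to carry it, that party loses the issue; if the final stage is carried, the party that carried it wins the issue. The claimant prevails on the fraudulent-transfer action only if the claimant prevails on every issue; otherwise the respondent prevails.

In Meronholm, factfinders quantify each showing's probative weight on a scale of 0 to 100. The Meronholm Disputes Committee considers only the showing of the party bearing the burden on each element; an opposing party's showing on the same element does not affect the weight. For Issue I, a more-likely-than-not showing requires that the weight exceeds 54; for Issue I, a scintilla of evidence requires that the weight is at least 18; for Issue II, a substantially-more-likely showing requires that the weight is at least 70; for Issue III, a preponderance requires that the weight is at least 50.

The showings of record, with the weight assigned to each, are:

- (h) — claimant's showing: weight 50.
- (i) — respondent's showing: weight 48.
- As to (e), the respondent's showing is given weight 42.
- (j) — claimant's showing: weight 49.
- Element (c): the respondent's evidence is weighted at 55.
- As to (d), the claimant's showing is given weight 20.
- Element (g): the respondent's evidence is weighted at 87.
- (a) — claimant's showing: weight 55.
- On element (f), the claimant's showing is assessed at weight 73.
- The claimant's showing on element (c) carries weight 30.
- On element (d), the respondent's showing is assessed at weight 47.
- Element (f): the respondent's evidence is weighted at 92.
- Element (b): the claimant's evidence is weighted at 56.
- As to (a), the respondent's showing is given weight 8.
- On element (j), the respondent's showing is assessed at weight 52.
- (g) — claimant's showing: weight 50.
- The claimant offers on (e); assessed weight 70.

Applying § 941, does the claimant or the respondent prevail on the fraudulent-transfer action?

claimant

— Issue I —
At Stage I.1 the claimant must meet a more-likely-than-not showing (weight exceeds 54): on (a) the weight is 55 (the respondent's 8 is given no effect), > 54, so (a) meets the standard; on (b) the weight is 56, which does exceed 54, so (b) meets the standard.
  Stage I.1 carried; the burden shifts to the respondent.
At Stage I.2 the respondent must meet a more-likely-than-not showing (weight exceeds 54): on (c) the weight is 55 (the claimant's 30 is given no effect), which does exceed 54, so (c) meets the standard.
  Stage I.2 is satisfied; the onus moves to the claimant.
At Stage I.3 the claimant must meet a scintilla of evidence (weight is at least 18): on (d) the weight is 20 (the respondent's 47 is given no effect), which does reach 18, so (d) meets the standard.
  All elements met at the final stage.
Every stage carried; the claimant prevails on this issue.
— Issue II —
Stage II.1 (claimant, a substantially-more-likely showing, weight is at least 70): (e) 70 (respondent's 42 disregarded) ≥ 70 — meets.
  Stage II.1 carried; the burden remains with the claimant.
Stage II.2 (claimant, a substantially-more-likely showing, weight is at least 70): (f) 73 (respondent's 92 disregarded) ≥ 70 — meets.
  All elements met at the final stage.
With every stage satisfied, the claimant prevails on this issue.
— Issue III —
At Stage III.1 the claimant must meet a preponderance (weight is at least 50): on (g) the weight is 50 (the respondent's 87 is given no effect), ≥ 50, so (g) meets the standard; on (h) the weight is 50, ≥ 50, so (h) meets the standard.
  The claimant carries Stage III.1; the respondent now bears the burden.
At Stage III.2 the respondent must meet a preponderance (weight is at least 50): on (i) the weight is 48, which does not reach 50, so (i) does not meet the standard; on (j) the weight is 52 (the claimant's 49 is given no effect), which does reach 50, so (j) meets the standard.
  Not every element is met, so the respondent fails to carry Stage III.2.
So the claimant prevails on this issue.
Per-issue: Issue I → claimant; Issue II → claimant; Issue III → claimant. The claimant must prevail on every issue; overall, the claimant prevails.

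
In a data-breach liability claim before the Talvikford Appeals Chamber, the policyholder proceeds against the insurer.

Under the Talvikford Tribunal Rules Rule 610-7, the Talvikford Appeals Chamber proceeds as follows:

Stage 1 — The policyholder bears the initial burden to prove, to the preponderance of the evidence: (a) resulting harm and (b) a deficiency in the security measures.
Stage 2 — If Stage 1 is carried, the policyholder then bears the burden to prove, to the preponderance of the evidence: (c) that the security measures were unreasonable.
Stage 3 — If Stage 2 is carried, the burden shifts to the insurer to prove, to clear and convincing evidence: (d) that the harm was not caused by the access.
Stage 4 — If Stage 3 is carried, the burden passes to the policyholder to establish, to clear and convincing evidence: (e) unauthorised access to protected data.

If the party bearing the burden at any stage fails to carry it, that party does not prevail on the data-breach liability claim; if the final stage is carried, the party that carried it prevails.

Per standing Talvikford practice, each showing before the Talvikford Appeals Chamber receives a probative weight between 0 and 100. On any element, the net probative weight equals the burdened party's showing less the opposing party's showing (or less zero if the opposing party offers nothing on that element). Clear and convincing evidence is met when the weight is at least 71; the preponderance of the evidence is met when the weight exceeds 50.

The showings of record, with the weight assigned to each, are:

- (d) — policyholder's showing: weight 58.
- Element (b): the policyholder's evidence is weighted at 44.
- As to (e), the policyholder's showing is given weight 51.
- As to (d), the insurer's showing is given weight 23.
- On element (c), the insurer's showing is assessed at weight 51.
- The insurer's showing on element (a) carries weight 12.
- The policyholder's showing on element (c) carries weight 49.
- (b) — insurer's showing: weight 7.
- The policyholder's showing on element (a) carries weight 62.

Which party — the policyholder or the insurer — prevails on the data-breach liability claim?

insurer

Stage 1 — burden on policyholder; standard: the preponderance of the evidence (weight exceeds 50).
    (a): 62 − 12 = 50 ≤ 50 [not met]
    (b): 44 − 7 = 37 ≤ 50 [not met]
  Not every element is met, so the policyholder fails to carry Stage 1.
The insurer prevails.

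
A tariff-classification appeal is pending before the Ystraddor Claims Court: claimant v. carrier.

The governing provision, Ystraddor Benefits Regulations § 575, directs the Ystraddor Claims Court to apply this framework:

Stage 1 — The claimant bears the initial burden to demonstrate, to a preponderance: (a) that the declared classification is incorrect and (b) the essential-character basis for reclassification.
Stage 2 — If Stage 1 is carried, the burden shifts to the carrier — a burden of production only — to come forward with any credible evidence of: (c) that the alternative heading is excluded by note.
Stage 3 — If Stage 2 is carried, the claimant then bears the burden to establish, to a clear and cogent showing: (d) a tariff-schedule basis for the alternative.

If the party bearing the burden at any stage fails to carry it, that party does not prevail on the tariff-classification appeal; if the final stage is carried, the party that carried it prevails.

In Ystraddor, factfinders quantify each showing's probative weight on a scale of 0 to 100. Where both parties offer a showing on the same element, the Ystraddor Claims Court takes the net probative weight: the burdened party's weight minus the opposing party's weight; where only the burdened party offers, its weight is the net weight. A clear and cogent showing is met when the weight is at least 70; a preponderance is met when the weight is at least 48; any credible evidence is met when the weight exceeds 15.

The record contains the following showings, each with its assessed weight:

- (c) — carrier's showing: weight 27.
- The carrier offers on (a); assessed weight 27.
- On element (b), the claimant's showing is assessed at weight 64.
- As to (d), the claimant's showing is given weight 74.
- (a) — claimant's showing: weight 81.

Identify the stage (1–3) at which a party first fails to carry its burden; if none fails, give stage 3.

Stage 1 (claimant, a preponderance, weight is at least 48): (a) net 81−27=54 ≥ 48 — meets; (b) 64 ≥ 48 — meets.
  The claimant carries Stage 1; the carrier now bears the burden.
Stage 2 (carrier, any credible evidence, weight exceeds 15): (c) 27 > 15 — meets.
  Stage 2 is satisfied; the onus moves to the claimant.
Stage 3 (claimant, a clear and cogent showing, weight is at least 70): (d) 74 ≥ 70 — meets.
  The claimant carries the last stage.
Every stage carried; the claimant prevails.

stage 3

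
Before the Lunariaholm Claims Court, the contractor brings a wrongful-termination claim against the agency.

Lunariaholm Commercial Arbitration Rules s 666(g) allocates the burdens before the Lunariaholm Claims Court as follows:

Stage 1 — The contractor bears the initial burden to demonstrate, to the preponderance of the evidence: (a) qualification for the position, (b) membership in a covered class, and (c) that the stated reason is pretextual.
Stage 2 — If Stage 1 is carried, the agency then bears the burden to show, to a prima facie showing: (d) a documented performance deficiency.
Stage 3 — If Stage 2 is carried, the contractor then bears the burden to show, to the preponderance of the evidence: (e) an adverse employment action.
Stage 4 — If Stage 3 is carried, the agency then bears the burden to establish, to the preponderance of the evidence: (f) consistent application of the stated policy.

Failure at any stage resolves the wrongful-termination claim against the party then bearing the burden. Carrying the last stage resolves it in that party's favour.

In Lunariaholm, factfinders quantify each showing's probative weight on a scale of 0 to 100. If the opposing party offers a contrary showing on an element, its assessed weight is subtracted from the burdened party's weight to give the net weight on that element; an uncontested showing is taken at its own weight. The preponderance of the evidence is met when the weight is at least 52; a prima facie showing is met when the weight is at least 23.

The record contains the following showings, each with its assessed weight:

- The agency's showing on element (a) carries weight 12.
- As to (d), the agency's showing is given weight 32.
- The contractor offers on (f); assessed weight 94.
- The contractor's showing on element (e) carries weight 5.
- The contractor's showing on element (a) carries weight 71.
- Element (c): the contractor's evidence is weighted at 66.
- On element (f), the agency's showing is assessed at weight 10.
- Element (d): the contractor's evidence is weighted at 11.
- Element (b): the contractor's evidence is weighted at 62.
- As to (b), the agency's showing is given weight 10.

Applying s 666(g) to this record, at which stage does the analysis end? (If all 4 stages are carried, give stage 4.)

Stage 1 — burden on contractor; standard: the preponderance of the evidence (weight is at least 52).
    (a): 71 − 12 = 59 ≥ 52 [met]
    (b): 62 − 10 = 52 ≥ 52 [met]
    (c): 66 ≥ 52 [met]
  All elements met. The burden passes to the agency.
Stage 2 — burden on agency; standard: a prima facie showing (weight is at least 23).
    (d): 32 − 11 = 21 < 23 [not met]
  The agency does not carry Stage 2.
So the contractor prevails.

stage 2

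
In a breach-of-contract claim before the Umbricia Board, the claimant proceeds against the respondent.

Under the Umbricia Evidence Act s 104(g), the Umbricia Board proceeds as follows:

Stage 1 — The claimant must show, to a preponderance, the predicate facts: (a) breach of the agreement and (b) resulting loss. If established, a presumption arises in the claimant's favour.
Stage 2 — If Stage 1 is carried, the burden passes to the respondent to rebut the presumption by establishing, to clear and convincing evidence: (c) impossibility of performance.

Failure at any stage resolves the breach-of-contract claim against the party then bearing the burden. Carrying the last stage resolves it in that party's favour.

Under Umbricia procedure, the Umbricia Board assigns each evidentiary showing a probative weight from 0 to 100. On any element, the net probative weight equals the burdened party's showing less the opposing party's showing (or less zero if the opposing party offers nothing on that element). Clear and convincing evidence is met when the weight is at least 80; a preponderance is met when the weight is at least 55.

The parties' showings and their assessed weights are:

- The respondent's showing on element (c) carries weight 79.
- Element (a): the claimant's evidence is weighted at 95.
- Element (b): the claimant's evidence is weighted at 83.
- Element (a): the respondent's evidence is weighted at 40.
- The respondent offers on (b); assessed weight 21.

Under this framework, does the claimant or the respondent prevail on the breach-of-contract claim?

claimant

Stage 1 — burden on claimant; standard: a preponderance (weight is at least 55).
    (a): 95 − 40 = 55 ≥ 55 [met]
    (b): 83 − 21 = 62 ≥ 55 [met]
  All elements met. The burden passes to the respondent.
Stage 2 — burden on respondent; standard: clear and convincing evidence (weight is at least 80).
    (c): 79 < 80 [not met]
  Stage 2 not carried; the respondent fails its burden.
The analysis ends at Stage 2; the claimant prevails.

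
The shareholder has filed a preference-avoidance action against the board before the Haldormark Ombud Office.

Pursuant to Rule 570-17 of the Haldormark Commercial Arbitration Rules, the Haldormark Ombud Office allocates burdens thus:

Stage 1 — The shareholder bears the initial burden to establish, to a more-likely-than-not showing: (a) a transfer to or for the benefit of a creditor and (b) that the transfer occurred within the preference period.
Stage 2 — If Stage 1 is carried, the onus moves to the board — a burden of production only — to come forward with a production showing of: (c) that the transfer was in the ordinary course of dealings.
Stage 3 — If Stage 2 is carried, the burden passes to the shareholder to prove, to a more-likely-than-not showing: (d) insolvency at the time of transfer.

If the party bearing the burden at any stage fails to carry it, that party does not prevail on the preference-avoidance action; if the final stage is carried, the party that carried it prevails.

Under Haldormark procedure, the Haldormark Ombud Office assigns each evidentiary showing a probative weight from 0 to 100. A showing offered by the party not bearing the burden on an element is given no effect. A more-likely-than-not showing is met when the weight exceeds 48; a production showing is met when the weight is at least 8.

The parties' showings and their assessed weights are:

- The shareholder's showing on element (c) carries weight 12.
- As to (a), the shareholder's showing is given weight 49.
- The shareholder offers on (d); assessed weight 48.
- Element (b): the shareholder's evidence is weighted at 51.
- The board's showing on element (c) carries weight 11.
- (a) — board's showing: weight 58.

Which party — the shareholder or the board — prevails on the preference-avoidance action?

Stage 1 (shareholder, a more-likely-than-not showing, weight exceeds 48): (a) 49 (board's 58 disregarded) > 48 — meets; (b) 51 > 48 — meets.
  Stage 1 carried; the burden shifts to the board.
Stage 2 (board, a production showing, weight is at least 8): (c) 11 (shareholder's 12 disregarded) ≥ 8 — meets.
  The board carries Stage 2; the shareholder now bears the burden.
Stage 3 (shareholder, a more-likely-than-not showing, weight exceeds 48): (d) 48 ≤ 48 — fails.
  The shareholder does not carry Stage 3.
The board prevails.

board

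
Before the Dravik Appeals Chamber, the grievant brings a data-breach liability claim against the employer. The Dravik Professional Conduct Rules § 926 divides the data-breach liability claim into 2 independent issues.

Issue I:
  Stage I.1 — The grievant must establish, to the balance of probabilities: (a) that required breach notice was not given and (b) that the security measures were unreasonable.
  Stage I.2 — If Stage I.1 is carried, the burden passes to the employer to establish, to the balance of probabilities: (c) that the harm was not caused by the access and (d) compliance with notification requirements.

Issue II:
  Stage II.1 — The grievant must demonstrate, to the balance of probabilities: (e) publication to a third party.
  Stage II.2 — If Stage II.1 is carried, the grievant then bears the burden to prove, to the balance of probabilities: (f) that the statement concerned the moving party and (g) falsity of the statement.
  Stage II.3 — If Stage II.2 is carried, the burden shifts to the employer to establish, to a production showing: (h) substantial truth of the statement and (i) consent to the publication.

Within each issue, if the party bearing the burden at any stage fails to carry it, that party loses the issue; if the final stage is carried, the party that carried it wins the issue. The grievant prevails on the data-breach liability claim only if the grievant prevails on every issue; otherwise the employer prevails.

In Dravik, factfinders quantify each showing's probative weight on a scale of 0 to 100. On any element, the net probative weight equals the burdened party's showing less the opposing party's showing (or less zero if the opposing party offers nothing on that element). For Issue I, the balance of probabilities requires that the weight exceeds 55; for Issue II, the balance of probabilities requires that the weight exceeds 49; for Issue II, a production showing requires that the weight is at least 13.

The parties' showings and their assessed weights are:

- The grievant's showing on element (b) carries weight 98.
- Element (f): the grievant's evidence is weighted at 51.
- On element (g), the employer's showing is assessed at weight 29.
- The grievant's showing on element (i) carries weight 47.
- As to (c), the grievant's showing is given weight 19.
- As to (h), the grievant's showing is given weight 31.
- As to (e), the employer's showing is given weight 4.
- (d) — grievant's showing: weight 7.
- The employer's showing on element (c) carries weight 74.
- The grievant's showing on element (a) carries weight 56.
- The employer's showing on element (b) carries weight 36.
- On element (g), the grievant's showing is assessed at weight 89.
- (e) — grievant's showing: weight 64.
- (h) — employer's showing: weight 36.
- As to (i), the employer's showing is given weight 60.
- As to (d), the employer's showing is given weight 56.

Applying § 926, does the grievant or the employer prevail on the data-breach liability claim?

— Issue I —
Stage I.1 — burden on grievant; standard: the balance of probabilities (weight exceeds 55).
    (a): 56 > 55 [met]
    (b): 98 − 36 = 62 > 55 [met]
  The grievant carries Stage I.1; the employer now bears the burden.
Stage I.2 — burden on employer; standard: the balance of probabilities (weight exceeds 55).
    (c): 74 − 19 = 55 ≤ 55 [not met]
    (d): 56 − 7 = 49 ≤ 55 [not met]
  Stage I.2 not carried; the employer fails its burden.
The analysis ends at Stage I.2; the grievant prevails on this issue.
— Issue II —
Stage II.1 (grievant, the balance of probabilities, weight exceeds 49): (e) net 64−4=60 > 49 — meets.
  Stage II.1 is satisfied; the grievant continues to bear the burden.
Stage II.2 (grievant, the balance of probabilities, weight exceeds 49): (f) 51 > 49 — meets; (g) net 89−29=60 > 49 — meets.
  Stage II.2 carried; the burden shifts to the employer.
Stage II.3 (employer, a production showing, weight is at least 13): (h) net 36−31=5 < 13 — fails; (i) net 60−47=13 ≥ 13 — meets.
  Not every element is met, so the employer fails to carry Stage II.3.
So the grievant prevails on this issue.
Per-issue: Issue I → grievant; Issue II → grievant. The grievant must prevail on every issue; overall, the grievant prevails.

grievant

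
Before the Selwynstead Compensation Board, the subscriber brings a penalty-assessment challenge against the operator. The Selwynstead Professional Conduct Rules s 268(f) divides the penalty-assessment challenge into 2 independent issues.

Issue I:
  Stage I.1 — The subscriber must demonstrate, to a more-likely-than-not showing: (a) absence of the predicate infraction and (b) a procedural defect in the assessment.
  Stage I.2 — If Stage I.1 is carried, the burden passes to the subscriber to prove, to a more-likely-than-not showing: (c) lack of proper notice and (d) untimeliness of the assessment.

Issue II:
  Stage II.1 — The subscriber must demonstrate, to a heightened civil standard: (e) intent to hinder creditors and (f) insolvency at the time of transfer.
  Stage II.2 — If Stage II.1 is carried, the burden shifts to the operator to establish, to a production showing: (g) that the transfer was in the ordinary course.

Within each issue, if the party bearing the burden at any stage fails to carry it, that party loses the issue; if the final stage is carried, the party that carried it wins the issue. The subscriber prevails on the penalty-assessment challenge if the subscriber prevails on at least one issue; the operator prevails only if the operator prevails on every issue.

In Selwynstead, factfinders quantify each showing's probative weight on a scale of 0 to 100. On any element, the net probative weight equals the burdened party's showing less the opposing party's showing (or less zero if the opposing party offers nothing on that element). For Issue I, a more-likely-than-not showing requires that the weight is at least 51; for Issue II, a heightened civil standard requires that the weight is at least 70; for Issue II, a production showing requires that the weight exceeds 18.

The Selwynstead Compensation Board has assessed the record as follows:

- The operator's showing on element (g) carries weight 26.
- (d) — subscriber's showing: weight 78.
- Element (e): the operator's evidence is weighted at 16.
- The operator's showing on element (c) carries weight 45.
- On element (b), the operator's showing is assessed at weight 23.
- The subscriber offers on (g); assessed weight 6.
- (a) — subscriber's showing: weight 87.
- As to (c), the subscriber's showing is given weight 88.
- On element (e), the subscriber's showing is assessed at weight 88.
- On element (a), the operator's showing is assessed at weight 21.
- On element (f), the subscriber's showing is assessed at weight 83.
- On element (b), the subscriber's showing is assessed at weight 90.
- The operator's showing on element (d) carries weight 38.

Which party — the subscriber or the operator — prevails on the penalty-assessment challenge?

— Issue I —
Stage I.1 (subscriber, a more-likely-than-not showing, weight is at least 51): (a) net 87−21=66 ≥ 51 — meets; (b) net 90−23=67 ≥ 51 — meets.
  Stage I.1 is satisfied; the subscriber continues to bear the burden.
Stage I.2 (subscriber, a more-likely-than-not showing, weight is at least 51): (c) net 88−45=43 < 51 — fails; (d) net 78−38=40 < 51 — fails.
  The subscriber does not carry Stage I.2.
So the operator prevails on this issue.
— Issue II —
Stage II.1 — burden on subscriber; standard: a heightened civil standard (weight is at least 70).
    (e): 88 − 16 = 72 ≥ 70 [met]
    (f): 83 ≥ 70 [met]
  The subscriber carries Stage II.1; the operator now bears the burden.
Stage II.2 — burden on operator; standard: a production showing (weight exceeds 18).
    (g): 26 − 6 = 20 > 18 [met]
  All elements met at the final stage.
All stages carried — the operator prevails on this issue.
Per-issue: Issue I → operator; Issue II → operator. The subscriber must prevail on at least one issue; overall, the operator prevails.

operator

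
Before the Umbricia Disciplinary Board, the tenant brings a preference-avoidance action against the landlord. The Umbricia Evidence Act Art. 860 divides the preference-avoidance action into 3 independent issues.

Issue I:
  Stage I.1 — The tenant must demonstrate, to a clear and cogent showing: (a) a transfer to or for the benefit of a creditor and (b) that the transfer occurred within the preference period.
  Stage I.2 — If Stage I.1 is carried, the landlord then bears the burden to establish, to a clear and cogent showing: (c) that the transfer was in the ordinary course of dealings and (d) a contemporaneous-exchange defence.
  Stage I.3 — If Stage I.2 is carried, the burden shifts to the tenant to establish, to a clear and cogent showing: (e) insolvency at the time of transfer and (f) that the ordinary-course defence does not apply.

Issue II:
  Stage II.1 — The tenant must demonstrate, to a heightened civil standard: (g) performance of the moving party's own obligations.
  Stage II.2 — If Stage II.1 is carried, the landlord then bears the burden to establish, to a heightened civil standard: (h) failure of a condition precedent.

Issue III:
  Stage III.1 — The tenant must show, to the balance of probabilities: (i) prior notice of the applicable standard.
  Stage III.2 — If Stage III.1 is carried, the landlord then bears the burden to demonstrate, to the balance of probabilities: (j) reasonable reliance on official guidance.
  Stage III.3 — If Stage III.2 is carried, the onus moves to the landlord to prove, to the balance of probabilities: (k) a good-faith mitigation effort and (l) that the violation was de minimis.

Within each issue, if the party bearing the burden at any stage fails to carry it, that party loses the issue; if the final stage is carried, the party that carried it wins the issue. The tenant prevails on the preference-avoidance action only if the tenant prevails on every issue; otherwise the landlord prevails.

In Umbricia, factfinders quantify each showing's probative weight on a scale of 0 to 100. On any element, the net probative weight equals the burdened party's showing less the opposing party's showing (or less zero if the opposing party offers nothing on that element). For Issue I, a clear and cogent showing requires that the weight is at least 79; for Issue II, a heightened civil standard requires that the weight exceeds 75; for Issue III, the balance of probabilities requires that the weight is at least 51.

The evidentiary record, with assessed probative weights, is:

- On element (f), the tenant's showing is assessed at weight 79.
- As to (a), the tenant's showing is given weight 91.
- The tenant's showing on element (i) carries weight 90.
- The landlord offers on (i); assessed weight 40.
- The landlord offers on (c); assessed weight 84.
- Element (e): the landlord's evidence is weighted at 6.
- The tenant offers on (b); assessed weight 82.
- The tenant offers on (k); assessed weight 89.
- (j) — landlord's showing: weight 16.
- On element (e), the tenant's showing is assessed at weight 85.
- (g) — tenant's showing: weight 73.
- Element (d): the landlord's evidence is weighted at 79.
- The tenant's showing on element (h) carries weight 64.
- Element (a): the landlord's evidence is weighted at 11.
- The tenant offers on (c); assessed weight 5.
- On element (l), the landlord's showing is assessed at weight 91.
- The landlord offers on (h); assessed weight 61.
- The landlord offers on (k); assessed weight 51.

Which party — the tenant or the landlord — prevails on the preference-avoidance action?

landlord

— Issue I —
Stage I.1 — burden on tenant; standard: a clear and cogent showing (weight is at least 79).
    (a): 91 − 11 = 80 ≥ 79 [met]
    (b): 82 ≥ 79 [met]
  The tenant carries Stage I.1; the landlord now bears the burden.
Stage I.2 — burden on landlord; standard: a clear and cogent showing (weight is at least 79).
    (c): 84 − 5 = 79 ≥ 79 [met]
    (d): 79 ≥ 79 [met]
  Stage I.2 is satisfied; the onus moves to the tenant.
Stage I.3 — burden on tenant; standard: a clear and cogent showing (weight is at least 79).
    (e): 85 − 6 = 79 ≥ 79 [met]
    (f): 79 ≥ 79 [met]
  All elements met at the final stage.
Every stage carried; the tenant prevails on this issue.
— Issue II —
Stage II.1 (tenant, a heightened civil standard, weight exceeds 75): (g) 73 ≤ 75 — fails.
  Stage II.1 not carried; the tenant fails its burden.
The analysis ends at Stage II.1; the landlord prevails on this issue.
— Issue III —
Stage III.1 — burden on tenant; standard: the balance of probabilities (weight is at least 51).
    (i): 90 − 40 = 50 < 51 [not met]
  Not every element is met, so the tenant fails to carry Stage III.1.
The analysis ends at Stage III.1; the landlord prevails on this issue.
Per-issue: Issue I → tenant; Issue II → landlord; Issue III → landlord. The tenant must prevail on every issue; overall, the landlord prevails.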